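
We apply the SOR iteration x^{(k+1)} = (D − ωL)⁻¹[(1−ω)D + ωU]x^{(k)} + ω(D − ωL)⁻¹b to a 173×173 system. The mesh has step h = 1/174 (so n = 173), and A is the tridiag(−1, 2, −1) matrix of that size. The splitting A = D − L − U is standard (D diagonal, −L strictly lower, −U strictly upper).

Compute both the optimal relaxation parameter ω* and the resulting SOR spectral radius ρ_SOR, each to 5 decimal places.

ω* = 1.96453, ρ_SOR = 0.96453

ρ_J = max_k |cos(kπ/174)| = cos(π/174) = 0.99984
1 − cos²(π/174) = sin²(π/174) ⇒ √(1−ρ_J²) = sin(π/174) = 0.018054.
Young: ω* = 2/(1+√(1−ρ_J²)) = 2/(1+0.018054) = 2/1.018054 = 1.96453.
At ω = 1.96453 every |λ(B_ω)| = ω−1, so ρ_SOR = 0.96453.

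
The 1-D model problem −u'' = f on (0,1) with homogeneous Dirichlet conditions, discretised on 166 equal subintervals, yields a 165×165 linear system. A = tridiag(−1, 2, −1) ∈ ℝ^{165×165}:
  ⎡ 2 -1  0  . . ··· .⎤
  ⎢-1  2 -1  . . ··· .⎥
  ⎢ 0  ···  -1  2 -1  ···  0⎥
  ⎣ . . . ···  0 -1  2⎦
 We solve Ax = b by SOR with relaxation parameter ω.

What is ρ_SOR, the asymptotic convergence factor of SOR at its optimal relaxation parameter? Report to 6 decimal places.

ρ_SOR = 0.962855

ρ_J = max_k |cos(kπ/166)| = cos(π/166) = 0.999821
1 − cos²(π/166) = sin²(π/166) ⇒ √(1−ρ_J²) = sin(π/166) = 0.0189241.
ω* = 2/(1 + 0.0189241) = 2/1.0189241 = 1.962855.
and ρ(B_{ω*}) = 1.962855 − 1 = 0.962855.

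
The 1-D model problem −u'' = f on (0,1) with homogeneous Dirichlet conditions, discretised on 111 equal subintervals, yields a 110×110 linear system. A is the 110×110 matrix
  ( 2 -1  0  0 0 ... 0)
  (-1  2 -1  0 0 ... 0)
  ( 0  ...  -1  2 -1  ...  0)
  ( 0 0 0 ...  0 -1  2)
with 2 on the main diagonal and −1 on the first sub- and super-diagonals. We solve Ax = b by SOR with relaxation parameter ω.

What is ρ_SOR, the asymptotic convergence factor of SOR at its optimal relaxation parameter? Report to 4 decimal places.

With n=110, ρ(Jacobi) = cos(π/111) = 0.9996.
1 − cos²(π/111) = sin²(π/111) ⇒ √(1−ρ_J²) = sin(π/111) = 0.02830.
ω* = 2/(1+0.02830) = 1.9450
and ρ(B_{ω*}) = 1.9450 − 1 = 0.9450.

ρ_SOR = 0.9450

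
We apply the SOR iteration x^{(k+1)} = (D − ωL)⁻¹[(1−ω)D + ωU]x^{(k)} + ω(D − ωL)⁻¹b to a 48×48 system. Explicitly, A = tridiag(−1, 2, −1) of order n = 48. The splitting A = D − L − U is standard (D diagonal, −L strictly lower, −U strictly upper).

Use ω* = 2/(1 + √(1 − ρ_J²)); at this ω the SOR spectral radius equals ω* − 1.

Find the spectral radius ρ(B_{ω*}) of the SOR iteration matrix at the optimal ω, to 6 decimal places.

n=48: λ(B_J) = 1 − λ(A)/2 = cos(kπ/49); k=1 gives ρ_J = 0.997945.
√(1−ρ_J²) simplifies to sin(π/49) = 0.0640702.
ω* = 2/(1 + 0.0640702) = 2/1.0640702 = 1.879575.
and ρ(B_{ω*}) = 1.879575 − 1 = 0.879575.

ρ_SOR = 0.879575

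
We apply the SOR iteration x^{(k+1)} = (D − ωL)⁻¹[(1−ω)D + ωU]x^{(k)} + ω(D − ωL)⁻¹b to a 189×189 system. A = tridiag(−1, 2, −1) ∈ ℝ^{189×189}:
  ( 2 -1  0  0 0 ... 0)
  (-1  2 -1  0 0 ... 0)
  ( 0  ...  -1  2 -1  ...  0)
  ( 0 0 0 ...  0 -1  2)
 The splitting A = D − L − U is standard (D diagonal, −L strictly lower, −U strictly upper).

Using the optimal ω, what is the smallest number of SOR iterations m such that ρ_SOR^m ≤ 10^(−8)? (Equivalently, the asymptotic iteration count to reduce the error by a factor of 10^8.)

m = 558

n=189: λ(B_J) = 1 − λ(A)/2 = cos(kπ/190); k=1 gives ρ_J = 0.9998633.
root = sin(π/190) = 0.0165339  (since 1−cos² = sin²).
Young: ω* = 2/(1+√(1−ρ_J²)) = 2/(1+0.0165339) = 2/1.0165339 = 1.9674700.
and ρ(B_{ω*}) = 1.9674700 − 1 = 0.9674700.
8·ln10 = 18.4207; −ln(0.9674700) = 0.0330709; m = ⌈18.4207/0.0330709⌉ = ⌈557.006⌉ = 558.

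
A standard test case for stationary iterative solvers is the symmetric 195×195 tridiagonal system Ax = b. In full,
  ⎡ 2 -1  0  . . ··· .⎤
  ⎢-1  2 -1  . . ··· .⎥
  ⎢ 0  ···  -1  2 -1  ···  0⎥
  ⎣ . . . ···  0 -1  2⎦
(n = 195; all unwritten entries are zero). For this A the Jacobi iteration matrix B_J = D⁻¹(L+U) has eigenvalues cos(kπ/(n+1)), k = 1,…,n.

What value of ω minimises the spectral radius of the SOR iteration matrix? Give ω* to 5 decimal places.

ω* = 1.96845

[ρ_J] n=195: ρ(B_J) = cos(π/(n+1)) = cos(π/196) = 0.99987.
root = sin(π/196) = 0.016028  (since 1−cos² = sin²).
So ω* = 2/1.016028 = 1.96845 (Young).
ρ_SOR = ω* − 1 ≈ 0.96845.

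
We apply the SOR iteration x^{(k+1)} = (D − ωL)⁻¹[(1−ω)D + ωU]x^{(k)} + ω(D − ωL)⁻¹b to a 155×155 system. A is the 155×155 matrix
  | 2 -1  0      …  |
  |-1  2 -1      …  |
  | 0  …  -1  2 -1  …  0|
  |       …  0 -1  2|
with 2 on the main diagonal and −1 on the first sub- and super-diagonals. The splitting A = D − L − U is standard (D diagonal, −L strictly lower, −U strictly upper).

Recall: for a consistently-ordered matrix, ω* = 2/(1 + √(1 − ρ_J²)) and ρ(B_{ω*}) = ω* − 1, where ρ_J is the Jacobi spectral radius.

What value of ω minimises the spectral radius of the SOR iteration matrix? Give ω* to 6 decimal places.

B_J for the 155×155 system has eigenvalues cos(kπ/156); ρ_J = cos(π/156) = 0.999797.
√(1−ρ_J²) simplifies to sin(π/156) = 0.0201371.
ω* = 2/(1+0.0201371) = 1.960521
Hence ρ(B_{ω*}) = 1.960521 − 1 = 0.960521.

ω* = 1.960521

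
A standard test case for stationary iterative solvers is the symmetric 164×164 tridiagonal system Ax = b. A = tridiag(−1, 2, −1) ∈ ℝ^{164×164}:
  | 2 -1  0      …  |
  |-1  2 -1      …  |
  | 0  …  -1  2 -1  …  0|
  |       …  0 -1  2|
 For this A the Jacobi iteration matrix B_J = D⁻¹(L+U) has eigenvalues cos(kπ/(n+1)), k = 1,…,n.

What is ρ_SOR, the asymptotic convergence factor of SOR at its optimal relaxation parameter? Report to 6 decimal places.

ρ_SOR = 0.962634

B_J for the 164×164 system has eigenvalues cos(kπ/165); ρ_J = cos(π/165) = 0.999819.
1 − cos²(π/165) = sin²(π/165) ⇒ √(1−ρ_J²) = sin(π/165) = 0.0190388.
ω* = 2 / (1 + 0.0190388) = 2 / 1.0190388 ≈ 1.962634.
and ρ(B_{ω*}) = 1.962634 − 1 = 0.962634.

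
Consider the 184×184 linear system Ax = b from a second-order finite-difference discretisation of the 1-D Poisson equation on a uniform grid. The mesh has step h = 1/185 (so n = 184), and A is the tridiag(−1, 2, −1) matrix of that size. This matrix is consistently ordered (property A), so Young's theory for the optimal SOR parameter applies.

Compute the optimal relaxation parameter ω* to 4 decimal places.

ω* = 1.9666

n=184: λ(B_J) = 1 − λ(A)/2 = cos(kπ/185); k=1 gives ρ_J = 0.9999.
√(1−ρ_J²) = |sin(π/185)| = 0.01698
ω* = 2/(1+0.01698) = 1.9666
[ρ_SOR] ω* − 1 = 0.9666.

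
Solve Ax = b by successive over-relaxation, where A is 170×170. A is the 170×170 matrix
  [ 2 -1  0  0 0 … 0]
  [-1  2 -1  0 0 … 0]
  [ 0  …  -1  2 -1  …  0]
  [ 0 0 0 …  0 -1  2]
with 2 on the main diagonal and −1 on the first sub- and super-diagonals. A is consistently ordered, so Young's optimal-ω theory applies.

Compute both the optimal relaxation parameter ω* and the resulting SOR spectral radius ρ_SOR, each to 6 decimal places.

spectrum of D⁻¹(L+U) = {cos(kπ/171) : 1≤k≤170}; ρ_J = cos(π/171) = 0.999831.
√(1 − cos²(π/171)) = sin(π/171) ≈ 0.0183709.
ω* = 2/(1 + 0.0183709) = 2/1.0183709 = 1.963921.
ρ_SOR = ω* − 1 = 1.963921 − 1 = 0.963921.

ω* = 1.963921, ρ_SOR = 0.963921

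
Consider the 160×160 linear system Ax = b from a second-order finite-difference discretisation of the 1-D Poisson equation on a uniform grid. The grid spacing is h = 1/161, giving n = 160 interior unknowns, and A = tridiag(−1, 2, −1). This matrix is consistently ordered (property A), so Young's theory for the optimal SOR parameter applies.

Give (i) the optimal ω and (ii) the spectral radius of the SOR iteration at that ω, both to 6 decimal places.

ω* = 1.961723, ρ_SOR = 0.961723

[ρ_J] n=160: ρ(B_J) = cos(π/(n+1)) = cos(π/161) = 0.999810.
root = sin(π/161) = 0.0195118  (since 1−cos² = sin²).
ω* = 2/(1 + 0.0195118) = 2/1.0195118 = 1.961723.
[ρ_SOR] ω* − 1 = 0.961723.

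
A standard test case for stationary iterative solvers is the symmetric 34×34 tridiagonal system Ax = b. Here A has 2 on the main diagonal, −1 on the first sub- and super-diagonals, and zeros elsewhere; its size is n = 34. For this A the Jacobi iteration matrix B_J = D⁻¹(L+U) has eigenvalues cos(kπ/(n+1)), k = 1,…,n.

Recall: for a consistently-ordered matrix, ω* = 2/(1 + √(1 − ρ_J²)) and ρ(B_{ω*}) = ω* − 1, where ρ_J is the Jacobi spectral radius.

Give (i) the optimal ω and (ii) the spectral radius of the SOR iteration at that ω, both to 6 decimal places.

n=34: λ(B_J) = 1 − λ(A)/2 = cos(kπ/35); k=1 gives ρ_J = 0.995974.
√(1−ρ_J²) = |sin(π/35)| = 0.0896393
[ω*] 2 ÷ (1 + 0.0896393) = 2 ÷ 1.0896393 = 1.835470.
Hence ρ(B_{ω*}) = 1.835470 − 1 = 0.835470.

ω* = 1.835470, ρ_SOR = 0.835470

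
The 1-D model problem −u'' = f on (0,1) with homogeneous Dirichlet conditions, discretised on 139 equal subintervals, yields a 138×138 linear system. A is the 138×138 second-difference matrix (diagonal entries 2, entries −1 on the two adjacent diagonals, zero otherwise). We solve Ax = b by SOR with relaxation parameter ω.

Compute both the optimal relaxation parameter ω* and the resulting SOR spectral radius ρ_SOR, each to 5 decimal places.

ω* = 1.95580, ρ_SOR = 0.95580

½·tridiag(1,0,1) at n=138: λ_k = cos(kπ/139); max |λ| at k=1 ⇒ ρ_J = cos(π/139) ≈ 0.99974.
√(1−ρ_J²) simplifies to sin(π/139) = 0.022599.
[ω*] 2 ÷ (1 + 0.022599) = 2 ÷ 1.022599 = 1.95580.
Hence ρ(B_{ω*}) = 1.95580 − 1 = 0.95580.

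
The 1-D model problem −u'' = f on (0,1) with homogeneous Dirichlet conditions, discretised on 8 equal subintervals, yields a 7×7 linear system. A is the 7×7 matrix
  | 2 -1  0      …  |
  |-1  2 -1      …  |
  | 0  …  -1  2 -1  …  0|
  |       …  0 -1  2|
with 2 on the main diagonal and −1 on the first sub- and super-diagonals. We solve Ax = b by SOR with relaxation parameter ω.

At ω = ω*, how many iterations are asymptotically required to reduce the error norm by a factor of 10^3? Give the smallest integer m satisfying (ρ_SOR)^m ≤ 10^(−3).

m = 9

B_J for the 7×7 system has eigenvalues cos(kπ/8); ρ_J = cos(π/8) = 0.9238795.
√(1−ρ_J²) simplifies to sin(π/8) = 0.3826834.
ω* = 2/(1+0.3826834) = 1.4464627
ρ_SOR = ω* − 1 ≈ 0.4464627.
(0.4464627)^m ≤ 10^{−3}  ⇒  m·ln(0.4464627) ≤ −3·ln10  ⇒  m ≥ 8.566  ⇒  m = 9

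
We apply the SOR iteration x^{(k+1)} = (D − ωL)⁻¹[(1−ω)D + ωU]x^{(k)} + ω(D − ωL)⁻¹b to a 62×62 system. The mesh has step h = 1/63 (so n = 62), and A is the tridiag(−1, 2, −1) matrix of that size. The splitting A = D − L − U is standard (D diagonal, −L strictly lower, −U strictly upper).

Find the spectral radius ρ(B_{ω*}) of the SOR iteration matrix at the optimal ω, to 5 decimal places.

ρ_SOR = 0.90504

n=62: λ(B_J) = 1 − λ(A)/2 = cos(kπ/63); k=1 gives ρ_J = 0.99876.
root = sin(π/63) = 0.049846  (since 1−cos² = sin²).
Young: ω* = 2/(1+√(1−ρ_J²)) = 2/(1+0.049846) = 2/1.049846 = 1.90504.
[ρ_SOR] ω* − 1 = 0.90504.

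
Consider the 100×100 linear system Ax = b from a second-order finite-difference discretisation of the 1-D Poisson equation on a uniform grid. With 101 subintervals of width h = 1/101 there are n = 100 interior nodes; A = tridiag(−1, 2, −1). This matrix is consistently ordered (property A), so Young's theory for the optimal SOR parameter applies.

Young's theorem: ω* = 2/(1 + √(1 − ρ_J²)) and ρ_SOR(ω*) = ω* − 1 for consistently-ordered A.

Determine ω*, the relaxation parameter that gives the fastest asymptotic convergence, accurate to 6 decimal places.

spectrum of D⁻¹(L+U) = {cos(kπ/101) : 1≤k≤100}; ρ_J = cos(π/101) = 0.999516.
root = sin(π/101) = 0.0310999  (since 1−cos² = sin²).
ω* = 2/(1 + 0.0310999) = 2/1.0310999 = 1.939676.
ρ_SOR = ω* − 1 = 1.939676 − 1 = 0.939676.

ω* = 1.939676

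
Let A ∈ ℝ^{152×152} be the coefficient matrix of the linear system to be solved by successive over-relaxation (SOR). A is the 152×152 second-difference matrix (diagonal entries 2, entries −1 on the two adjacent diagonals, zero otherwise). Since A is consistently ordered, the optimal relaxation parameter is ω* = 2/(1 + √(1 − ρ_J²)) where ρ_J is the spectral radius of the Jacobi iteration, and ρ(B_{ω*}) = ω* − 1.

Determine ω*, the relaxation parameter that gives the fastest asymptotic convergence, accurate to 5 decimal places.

B_J for the 152×152 system has eigenvalues cos(kπ/153); ρ_J = cos(π/153) = 0.99979.
√(1−ρ_J²) simplifies to sin(π/153) = 0.020532.
ω* = 2 / (1 + 0.020532) = 2 / 1.020532 ≈ 1.95976.
[ρ_SOR] ω* − 1 = 0.95976.

ω* = 1.95976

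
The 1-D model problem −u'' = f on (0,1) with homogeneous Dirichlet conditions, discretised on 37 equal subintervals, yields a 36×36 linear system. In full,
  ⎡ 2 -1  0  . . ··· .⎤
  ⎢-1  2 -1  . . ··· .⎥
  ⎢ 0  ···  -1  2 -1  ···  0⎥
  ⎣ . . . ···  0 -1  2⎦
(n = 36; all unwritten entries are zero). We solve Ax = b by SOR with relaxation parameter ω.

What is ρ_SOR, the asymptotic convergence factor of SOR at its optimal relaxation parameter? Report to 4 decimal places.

[ρ_J] n=36: ρ(B_J) = cos(π/(n+1)) = cos(π/37) = 0.9964.
√(1−ρ_J²) = |sin(π/37)| = 0.08481
Young: ω* = 2/(1+√(1−ρ_J²)) = 2/(1+0.08481) = 2/1.08481 = 1.8436.
[ρ_SOR] ω* − 1 = 0.8436.

ρ_SOR = 0.8436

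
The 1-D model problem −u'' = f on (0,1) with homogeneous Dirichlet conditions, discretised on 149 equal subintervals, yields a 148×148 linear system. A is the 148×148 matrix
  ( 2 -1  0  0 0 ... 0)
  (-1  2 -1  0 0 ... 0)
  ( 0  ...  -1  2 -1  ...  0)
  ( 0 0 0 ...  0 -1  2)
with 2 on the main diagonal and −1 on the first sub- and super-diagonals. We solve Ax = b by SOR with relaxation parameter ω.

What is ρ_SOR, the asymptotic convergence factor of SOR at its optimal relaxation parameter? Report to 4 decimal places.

ρ_SOR = 0.9587

[ρ_J] n=148: ρ(B_J) = cos(π/(n+1)) = cos(π/149) = 0.9998.
1 − cos²(π/149) = sin²(π/149) ⇒ √(1−ρ_J²) = sin(π/149) = 0.02108.
ω* = 2/(1+0.02108) = 1.9587
ρ_SOR = ω* − 1 ≈ 0.9587.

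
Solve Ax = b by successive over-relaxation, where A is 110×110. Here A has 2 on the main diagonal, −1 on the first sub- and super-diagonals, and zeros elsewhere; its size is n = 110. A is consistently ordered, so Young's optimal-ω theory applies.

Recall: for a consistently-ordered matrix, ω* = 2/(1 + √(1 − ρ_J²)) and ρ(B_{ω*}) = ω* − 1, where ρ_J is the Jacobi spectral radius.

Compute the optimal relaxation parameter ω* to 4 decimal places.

ω* = 1.9450

B_J for the 110×110 system has eigenvalues cos(kπ/111); ρ_J = cos(π/111) = 0.9996.
√(1 − cos²(π/111)) = sin(π/111) ≈ 0.02830.
ω* = 2 / (1 + 0.02830) = 2 / 1.02830 ≈ 1.9450.
and ρ(B_{ω*}) = 1.9450 − 1 = 0.9450.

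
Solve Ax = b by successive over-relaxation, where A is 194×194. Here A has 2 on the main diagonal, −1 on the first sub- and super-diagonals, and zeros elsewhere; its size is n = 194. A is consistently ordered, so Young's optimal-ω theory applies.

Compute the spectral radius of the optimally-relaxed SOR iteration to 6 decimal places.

ρ_SOR = 0.968291

spectrum of D⁻¹(L+U) = {cos(kπ/195) : 1≤k≤194}; ρ_J = cos(π/195) = 0.999870.
√(1 − cos²(π/195)) = sin(π/195) ≈ 0.0161100.
[ω*] 2 ÷ (1 + 0.0161100) = 2 ÷ 1.0161100 = 1.968291.
ρ_SOR = ω* − 1 = 1.968291 − 1 = 0.968291.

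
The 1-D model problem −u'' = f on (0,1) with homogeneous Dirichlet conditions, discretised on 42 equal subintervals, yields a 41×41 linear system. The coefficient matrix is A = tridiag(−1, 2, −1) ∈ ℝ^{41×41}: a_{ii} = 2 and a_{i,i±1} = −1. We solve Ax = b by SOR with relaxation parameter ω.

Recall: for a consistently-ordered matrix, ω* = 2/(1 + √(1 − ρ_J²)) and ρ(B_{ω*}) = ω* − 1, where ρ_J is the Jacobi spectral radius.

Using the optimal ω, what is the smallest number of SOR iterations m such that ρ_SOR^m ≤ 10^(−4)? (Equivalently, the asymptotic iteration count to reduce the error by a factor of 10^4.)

ρ_J = max_k |cos(kπ/42)| = cos(π/42) = 0.9972038
1 − cos²(π/42) = sin²(π/42) ⇒ √(1−ρ_J²) = sin(π/42) = 0.0747301.
[ω*] 2 ÷ (1 + 0.0747301) = 2 ÷ 1.0747301 = 1.8609323.
ρ_SOR = ω* − 1 ≈ 0.8609323.
4·ln10 = 9.21034; −ln(0.8609323) = 0.149739; m = ⌈9.21034/0.149739⌉ = ⌈61.509⌉ = 62.

m = 62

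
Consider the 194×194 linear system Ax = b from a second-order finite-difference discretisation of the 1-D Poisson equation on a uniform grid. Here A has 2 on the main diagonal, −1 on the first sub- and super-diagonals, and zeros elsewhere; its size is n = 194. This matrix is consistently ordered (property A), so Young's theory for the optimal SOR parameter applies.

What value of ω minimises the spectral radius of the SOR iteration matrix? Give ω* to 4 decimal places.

ω* = 1.9683

ρ_J = max_k |cos(kπ/195)| = cos(π/195) = 0.9999
√(1 − cos²(π/195)) = sin(π/195) ≈ 0.01611.
ω* = 2 / (1 + 0.01611) = 2 / 1.01611 ≈ 1.9683.
Hence ρ(B_{ω*}) = 1.9683 − 1 = 0.9683.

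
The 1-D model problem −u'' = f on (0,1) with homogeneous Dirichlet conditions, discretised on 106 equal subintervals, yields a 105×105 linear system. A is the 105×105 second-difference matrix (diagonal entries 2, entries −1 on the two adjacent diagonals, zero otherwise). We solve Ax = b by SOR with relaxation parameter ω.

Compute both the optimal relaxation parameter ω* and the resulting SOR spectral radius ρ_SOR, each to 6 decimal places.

With n=105, ρ(Jacobi) = cos(π/106) = 0.999561.
√(1−ρ_J²) = |sin(π/106)| = 0.0296333
So ω* = 2/1.0296333 = 1.942439 (Young).
ρ(B_{ω*}) = ω*−1 = 0.942439

ω* = 1.942439, ρ_SOR = 0.942439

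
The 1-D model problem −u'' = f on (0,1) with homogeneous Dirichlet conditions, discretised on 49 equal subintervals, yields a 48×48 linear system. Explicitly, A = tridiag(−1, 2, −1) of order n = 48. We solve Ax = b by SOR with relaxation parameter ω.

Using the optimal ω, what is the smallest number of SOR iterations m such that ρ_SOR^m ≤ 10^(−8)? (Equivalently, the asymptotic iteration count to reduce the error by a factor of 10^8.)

½·tridiag(1,0,1) at n=48: λ_k = cos(kπ/49); max |λ| at k=1 ⇒ ρ_J = cos(π/49) ≈ 0.9979454.
1 − cos²(π/49) = sin²(π/49) ⇒ √(1−ρ_J²) = sin(π/49) = 0.0640702.
So ω* = 2/1.0640702 = 1.8795752 (Young).
At ω = 1.8795752 every |λ(B_ω)| = ω−1, so ρ_SOR = 0.8795752.
8·ln10 = 18.4207; −ln(0.8795752) = 0.128316; m = ⌈18.4207/0.128316⌉ = ⌈143.557⌉ = 144.

m = 144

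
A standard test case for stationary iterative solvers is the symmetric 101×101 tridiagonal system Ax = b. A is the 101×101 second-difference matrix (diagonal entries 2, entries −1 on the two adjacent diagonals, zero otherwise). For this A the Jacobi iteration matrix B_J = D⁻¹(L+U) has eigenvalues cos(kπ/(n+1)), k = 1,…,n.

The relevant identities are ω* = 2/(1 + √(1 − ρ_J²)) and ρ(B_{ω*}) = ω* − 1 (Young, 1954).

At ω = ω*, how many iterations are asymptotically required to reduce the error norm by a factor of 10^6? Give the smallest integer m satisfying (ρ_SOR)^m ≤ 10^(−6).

With n=101, ρ(Jacobi) = cos(π/102) = 0.9995257.
root = sin(π/102) = 0.0307951  (since 1−cos² = sin²).
ω* = 2/(1+0.0307951) = 1.9402498
ρ_SOR = ω* − 1 ≈ 0.9402498.
Need (0.9402498)^m ≤ 10^(−6): m ≥ 6·ln10/|ln 0.9402498| = 13.8155/0.0616097 = 224.242 ⇒ m = 225.

m = 225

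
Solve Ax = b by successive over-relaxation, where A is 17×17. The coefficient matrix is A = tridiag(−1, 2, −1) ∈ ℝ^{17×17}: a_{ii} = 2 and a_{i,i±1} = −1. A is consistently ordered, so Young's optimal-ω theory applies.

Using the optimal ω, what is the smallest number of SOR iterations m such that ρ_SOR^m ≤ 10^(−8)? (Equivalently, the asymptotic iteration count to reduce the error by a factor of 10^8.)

ρ_J = max_k |cos(kπ/18)| = cos(π/18) = 0.9848078
√(1 − cos²(π/18)) = sin(π/18) ≈ 0.1736482.
ω* = 2/(1 + 0.1736482) = 2/1.1736482 = 1.7040882.
and ρ(B_{ω*}) = 1.7040882 − 1 = 0.7040882.
ρ_SOR^m ≤ 10^(−8) ⇔ m ≥ 8·ln10/(−ln 0.7040882) = 18.4207/0.350852 = 52.503; m = ⌈52.503⌉ = 53.

m = 53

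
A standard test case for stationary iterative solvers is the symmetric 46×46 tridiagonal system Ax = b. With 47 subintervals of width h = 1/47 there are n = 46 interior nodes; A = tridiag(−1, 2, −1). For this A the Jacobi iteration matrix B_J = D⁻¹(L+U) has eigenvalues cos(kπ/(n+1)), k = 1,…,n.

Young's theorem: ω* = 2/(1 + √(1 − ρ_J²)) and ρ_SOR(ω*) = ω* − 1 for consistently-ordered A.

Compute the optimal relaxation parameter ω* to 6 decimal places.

n=46: λ(B_J) = 1 − λ(A)/2 = cos(kπ/47); k=1 gives ρ_J = 0.997767.
√(1−ρ_J²) = |sin(π/47)| = 0.0667926
Young: ω* = 2/(1+√(1−ρ_J²)) = 2/(1+0.0667926) = 2/1.0667926 = 1.874779.
and ρ(B_{ω*}) = 1.874779 − 1 = 0.874779.

ω* = 1.874779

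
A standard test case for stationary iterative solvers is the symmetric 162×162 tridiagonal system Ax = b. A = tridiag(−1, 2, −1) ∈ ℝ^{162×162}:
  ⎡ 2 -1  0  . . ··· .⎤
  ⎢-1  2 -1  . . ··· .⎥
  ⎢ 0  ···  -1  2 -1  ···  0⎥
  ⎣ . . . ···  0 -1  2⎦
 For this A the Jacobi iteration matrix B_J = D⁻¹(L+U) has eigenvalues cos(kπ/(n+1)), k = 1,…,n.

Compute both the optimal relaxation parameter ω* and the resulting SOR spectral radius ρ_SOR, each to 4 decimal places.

ω* = 1.9622, ρ_SOR = 0.9622

n=162: λ(B_J) = 1 − λ(A)/2 = cos(kπ/163); k=1 gives ρ_J = 0.9998.
root = sin(π/163) = 0.01927  (since 1−cos² = sin²).
Young: ω* = 2/(1+√(1−ρ_J²)) = 2/(1+0.01927) = 2/1.01927 = 1.9622.
At ω = 1.9622 every |λ(B_ω)| = ω−1, so ρ_SOR = 0.9622.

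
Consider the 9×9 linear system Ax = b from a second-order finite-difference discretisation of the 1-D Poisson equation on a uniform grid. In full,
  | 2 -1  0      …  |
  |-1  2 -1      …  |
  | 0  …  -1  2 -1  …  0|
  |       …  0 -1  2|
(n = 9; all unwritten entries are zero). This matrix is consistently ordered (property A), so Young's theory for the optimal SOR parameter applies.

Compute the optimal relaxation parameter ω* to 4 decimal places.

With n=9, ρ(Jacobi) = cos(π/10) = 0.9511.
√(1−ρ_J²) simplifies to sin(π/10) = 0.30902.
So ω* = 2/1.30902 = 1.5279 (Young).
Hence ρ(B_{ω*}) = 1.5279 − 1 = 0.5279.

ω* = 1.5279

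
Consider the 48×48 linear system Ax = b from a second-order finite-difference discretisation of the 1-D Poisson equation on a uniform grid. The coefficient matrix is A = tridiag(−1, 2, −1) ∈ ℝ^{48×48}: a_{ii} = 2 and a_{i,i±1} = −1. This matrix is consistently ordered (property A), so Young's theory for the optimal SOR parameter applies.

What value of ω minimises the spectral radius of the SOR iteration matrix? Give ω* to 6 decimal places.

B_J for the 48×48 system has eigenvalues cos(kπ/49); ρ_J = cos(π/49) = 0.997945.
√(1−ρ_J²) simplifies to sin(π/49) = 0.0640702.
ω* = 2/(1+0.0640702) = 1.879575
ρ_SOR = ω* − 1 = 1.879575 − 1 = 0.879575.

ω* = 1.879575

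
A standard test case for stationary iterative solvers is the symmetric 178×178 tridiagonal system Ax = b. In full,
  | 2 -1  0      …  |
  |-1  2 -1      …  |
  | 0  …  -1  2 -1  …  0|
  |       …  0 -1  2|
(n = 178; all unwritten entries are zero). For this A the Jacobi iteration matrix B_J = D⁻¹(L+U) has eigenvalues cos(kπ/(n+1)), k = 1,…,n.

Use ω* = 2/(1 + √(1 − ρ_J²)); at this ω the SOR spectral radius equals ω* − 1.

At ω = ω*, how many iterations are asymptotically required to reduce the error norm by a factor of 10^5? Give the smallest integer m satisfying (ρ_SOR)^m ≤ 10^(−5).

[ρ_J] n=178: ρ(B_J) = cos(π/(n+1)) = cos(π/179) = 0.9998460.
root = sin(π/179) = 0.0175499  (since 1−cos² = sin²).
Then 2/(1+√(1−ρ_J²)) = 2/(1+0.0175499); ω* = 2/1.0175499 = 1.9655056.
ρ(B_{ω*}) = ω*−1 = 0.9655056
5·ln10 = 11.5129; −ln(0.9655056) = 0.0351034; m = ⌈11.5129/0.0351034⌉ = ⌈327.971⌉ = 328.

m = 328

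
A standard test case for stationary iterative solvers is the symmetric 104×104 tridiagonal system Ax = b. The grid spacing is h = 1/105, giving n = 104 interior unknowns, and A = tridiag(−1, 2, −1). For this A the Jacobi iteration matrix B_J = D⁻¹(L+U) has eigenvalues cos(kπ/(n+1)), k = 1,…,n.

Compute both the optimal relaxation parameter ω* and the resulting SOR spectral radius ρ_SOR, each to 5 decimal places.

n=104: λ(B_J) = 1 − λ(A)/2 = cos(kπ/105); k=1 gives ρ_J = 0.99955.
root = sin(π/105) = 0.029915  (since 1−cos² = sin²).
[ω*] 2 ÷ (1 + 0.029915) = 2 ÷ 1.029915 = 1.94191.
ρ_SOR = ω* − 1 ≈ 0.94191.

ω* = 1.94191, ρ_SOR = 0.94191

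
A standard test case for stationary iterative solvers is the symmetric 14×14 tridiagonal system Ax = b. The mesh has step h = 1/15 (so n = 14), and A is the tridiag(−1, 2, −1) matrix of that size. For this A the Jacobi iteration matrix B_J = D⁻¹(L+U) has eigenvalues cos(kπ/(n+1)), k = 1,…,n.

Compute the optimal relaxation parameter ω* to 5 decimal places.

ω* = 1.65575

spectrum of D⁻¹(L+U) = {cos(kπ/15) : 1≤k≤14}; ρ_J = cos(π/15) = 0.97815.
1 − cos²(π/15) = sin²(π/15) ⇒ √(1−ρ_J²) = sin(π/15) = 0.207912.
So ω* = 2/1.207912 = 1.65575 (Young).
At ω = 1.65575 every |λ(B_ω)| = ω−1, so ρ_SOR = 0.65575.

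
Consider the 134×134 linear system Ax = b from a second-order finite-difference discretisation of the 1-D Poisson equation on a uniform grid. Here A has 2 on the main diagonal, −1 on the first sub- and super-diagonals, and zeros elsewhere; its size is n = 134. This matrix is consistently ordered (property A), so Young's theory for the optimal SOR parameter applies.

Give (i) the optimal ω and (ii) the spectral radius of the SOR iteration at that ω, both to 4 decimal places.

ω* = 1.9545, ρ_SOR = 0.9545

n=134: λ(B_J) = 1 − λ(A)/2 = cos(kπ/135); k=1 gives ρ_J = 0.9997.
root = sin(π/135) = 0.02327  (since 1−cos² = sin²).
ω* = 2 / (1 + 0.02327) = 2 / 1.02327 ≈ 1.9545.
[ρ_SOR] ω* − 1 = 0.9545.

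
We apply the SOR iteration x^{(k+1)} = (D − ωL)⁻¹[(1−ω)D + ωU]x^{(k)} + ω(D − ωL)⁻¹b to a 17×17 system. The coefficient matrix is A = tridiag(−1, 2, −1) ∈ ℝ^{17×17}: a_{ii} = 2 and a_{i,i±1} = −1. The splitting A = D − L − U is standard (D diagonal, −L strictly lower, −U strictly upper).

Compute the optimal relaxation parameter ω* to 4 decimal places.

n=17: λ(B_J) = 1 − λ(A)/2 = cos(kπ/18); k=1 gives ρ_J = 0.9848.
1 − cos²(π/18) = sin²(π/18) ⇒ √(1−ρ_J²) = sin(π/18) = 0.17365.
ω* = 2/(1 + 0.17365) = 2/1.17365 = 1.7041.
At ω = 1.7041 every |λ(B_ω)| = ω−1, so ρ_SOR = 0.7041.

ω* = 1.7041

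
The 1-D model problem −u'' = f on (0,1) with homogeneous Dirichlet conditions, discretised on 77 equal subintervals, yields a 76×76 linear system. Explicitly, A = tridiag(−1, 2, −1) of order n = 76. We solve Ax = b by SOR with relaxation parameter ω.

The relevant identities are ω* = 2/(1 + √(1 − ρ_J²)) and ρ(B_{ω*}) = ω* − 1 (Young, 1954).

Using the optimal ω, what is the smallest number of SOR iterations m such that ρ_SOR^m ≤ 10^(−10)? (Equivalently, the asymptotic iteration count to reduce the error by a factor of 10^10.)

m = 283

½·tridiag(1,0,1) at n=76: λ_k = cos(kπ/77); max |λ| at k=1 ⇒ ρ_J = cos(π/77) ≈ 0.9991678.
√(1−ρ_J²) = |sin(π/77)| = 0.0407886
ω* = 2/(1+0.0407886) = 1.9216198
ρ_SOR = ω* − 1 ≈ 0.9216198.
(0.9216198)^m ≤ 10^{−10}  ⇒  m·ln(0.9216198) ≤ −10·ln10  ⇒  m ≥ 282.102  ⇒  m = 283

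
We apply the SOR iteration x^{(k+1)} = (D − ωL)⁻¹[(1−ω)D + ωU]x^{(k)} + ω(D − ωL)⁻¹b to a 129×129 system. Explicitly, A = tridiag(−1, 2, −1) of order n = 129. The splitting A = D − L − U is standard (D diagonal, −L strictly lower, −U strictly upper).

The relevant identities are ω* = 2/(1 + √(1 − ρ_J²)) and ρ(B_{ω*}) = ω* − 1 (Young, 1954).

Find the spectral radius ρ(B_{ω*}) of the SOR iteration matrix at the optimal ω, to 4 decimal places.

B_J for the 129×129 system has eigenvalues cos(kπ/130); ρ_J = cos(π/130) = 0.9997.
root = sin(π/130) = 0.02416  (since 1−cos² = sin²).
ω* = 2/(1+0.02416) = 1.9528
At ω = 1.9528 every |λ(B_ω)| = ω−1, so ρ_SOR = 0.9528.

ρ_SOR = 0.9528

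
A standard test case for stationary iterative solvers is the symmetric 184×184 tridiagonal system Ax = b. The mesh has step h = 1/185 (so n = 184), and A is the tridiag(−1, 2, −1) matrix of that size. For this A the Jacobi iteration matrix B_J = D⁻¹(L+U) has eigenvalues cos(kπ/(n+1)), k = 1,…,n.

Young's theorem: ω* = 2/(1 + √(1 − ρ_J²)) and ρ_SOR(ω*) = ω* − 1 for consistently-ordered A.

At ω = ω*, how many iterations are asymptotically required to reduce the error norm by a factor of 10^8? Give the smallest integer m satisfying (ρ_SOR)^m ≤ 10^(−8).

B_J for the 184×184 system has eigenvalues cos(kπ/185); ρ_J = cos(π/185) = 0.9998558.
√(1−ρ_J²) = |sin(π/185)| = 0.0169808
[ω*] 2 ÷ (1 + 0.0169808) = 2 ÷ 1.0169808 = 1.9666055.
ρ_SOR = ω* − 1 ≈ 0.9666055.
m ≥ 8·ln10 / (−ln 0.9666055) = 542.347; smallest integer m = 543.

m = 543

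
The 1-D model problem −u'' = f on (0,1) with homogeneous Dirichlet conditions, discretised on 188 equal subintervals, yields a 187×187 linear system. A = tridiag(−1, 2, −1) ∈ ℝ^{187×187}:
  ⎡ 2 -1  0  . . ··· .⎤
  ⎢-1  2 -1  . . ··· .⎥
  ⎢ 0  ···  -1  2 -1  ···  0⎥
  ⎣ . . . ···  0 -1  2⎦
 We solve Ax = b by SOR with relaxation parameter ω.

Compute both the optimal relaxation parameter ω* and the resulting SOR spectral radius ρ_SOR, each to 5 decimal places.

ω* = 1.96713, ρ_SOR = 0.96713

spectrum of D⁻¹(L+U) = {cos(kπ/188) : 1≤k≤187}; ρ_J = cos(π/188) = 0.99986.
1 − cos²(π/188) = sin²(π/188) ⇒ √(1−ρ_J²) = sin(π/188) = 0.016710.
Young: ω* = 2/(1+√(1−ρ_J²)) = 2/(1+0.016710) = 2/1.016710 = 1.96713.
[ρ_SOR] ω* − 1 = 0.96713.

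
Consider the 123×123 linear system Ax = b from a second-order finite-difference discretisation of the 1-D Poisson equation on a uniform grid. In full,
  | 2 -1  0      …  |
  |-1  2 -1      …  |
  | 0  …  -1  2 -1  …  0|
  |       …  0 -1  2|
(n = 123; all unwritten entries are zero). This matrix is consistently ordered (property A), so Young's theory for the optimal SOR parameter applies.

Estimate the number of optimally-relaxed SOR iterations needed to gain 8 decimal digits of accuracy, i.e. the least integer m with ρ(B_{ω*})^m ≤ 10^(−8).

m = 364

B_J for the 123×123 system has eigenvalues cos(kπ/124); ρ_J = cos(π/124) = 0.9996791.
√(1−ρ_J²) simplifies to sin(π/124) = 0.0253327.
ω* = 2/(1+0.0253327) = 1.9505864
ρ(B_{ω*}) = ω*−1 = 0.9505864
For 8 digits: m = 8·ln10 / (−ln 0.9505864) = 18.4207/0.0506762 = 363.498; round up → m = 364.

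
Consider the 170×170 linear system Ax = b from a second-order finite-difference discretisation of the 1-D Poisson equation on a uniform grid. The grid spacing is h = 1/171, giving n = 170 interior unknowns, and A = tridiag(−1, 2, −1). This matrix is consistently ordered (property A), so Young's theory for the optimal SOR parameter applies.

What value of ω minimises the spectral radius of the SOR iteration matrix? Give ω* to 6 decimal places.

n=170: λ(B_J) = 1 − λ(A)/2 = cos(kπ/171); k=1 gives ρ_J = 0.999831.
√(1 − cos²(π/171)) = sin(π/171) ≈ 0.0183709.
ω* = 2/(1+0.0183709) = 1.963921
ρ_SOR = ω* − 1 ≈ 0.963921.

ω* = 1.963921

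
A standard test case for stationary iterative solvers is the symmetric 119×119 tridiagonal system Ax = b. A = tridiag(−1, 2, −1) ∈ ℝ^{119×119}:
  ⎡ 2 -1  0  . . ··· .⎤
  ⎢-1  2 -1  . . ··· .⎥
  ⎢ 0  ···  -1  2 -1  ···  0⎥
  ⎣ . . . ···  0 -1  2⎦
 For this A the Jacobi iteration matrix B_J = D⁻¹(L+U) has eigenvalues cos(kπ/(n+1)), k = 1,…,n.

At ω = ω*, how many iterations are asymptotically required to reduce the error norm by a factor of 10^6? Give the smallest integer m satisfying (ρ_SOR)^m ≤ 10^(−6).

m = 264

spectrum of D⁻¹(L+U) = {cos(kπ/120) : 1≤k≤119}; ρ_J = cos(π/120) = 0.9996573.
√(1 − cos²(π/120)) = sin(π/120) ≈ 0.0261769.
Then 2/(1+√(1−ρ_J²)) = 2/(1+0.0261769); ω* = 2/1.0261769 = 1.9489817.
At ω = 1.9489817 every |λ(B_ω)| = ω−1, so ρ_SOR = 0.9489817.
m ≥ 6·ln10 / (−ln 0.9489817) = 263.827; smallest integer m = 264.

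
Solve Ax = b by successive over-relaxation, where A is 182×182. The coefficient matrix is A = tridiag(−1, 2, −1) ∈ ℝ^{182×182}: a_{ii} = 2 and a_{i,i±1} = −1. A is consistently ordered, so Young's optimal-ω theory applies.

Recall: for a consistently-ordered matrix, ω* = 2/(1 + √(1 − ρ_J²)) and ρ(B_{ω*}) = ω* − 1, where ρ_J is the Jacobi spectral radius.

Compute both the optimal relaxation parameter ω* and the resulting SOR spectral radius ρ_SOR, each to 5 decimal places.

With n=182, ρ(Jacobi) = cos(π/183) = 0.99985.
√(1 − cos²(π/183)) = sin(π/183) ≈ 0.017166.
Then 2/(1+√(1−ρ_J²)) = 2/(1+0.017166); ω* = 2/1.017166 = 1.96625.
Hence ρ(B_{ω*}) = 1.96625 − 1 = 0.96625.

ω* = 1.96625, ρ_SOR = 0.96625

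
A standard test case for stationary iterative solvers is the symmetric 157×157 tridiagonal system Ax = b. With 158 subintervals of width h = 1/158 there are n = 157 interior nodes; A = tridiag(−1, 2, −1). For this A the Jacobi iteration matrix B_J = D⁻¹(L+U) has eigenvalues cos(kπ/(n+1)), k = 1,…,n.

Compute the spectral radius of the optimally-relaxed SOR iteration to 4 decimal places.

ρ_SOR = 0.9610

spectrum of D⁻¹(L+U) = {cos(kπ/158) : 1≤k≤157}; ρ_J = cos(π/158) = 0.9998.
1 − cos²(π/158) = sin²(π/158) ⇒ √(1−ρ_J²) = sin(π/158) = 0.01988.
Young: ω* = 2/(1+√(1−ρ_J²)) = 2/(1+0.01988) = 2/1.01988 = 1.9610.
At ω = 1.9610 every |λ(B_ω)| = ω−1, so ρ_SOR = 0.9610.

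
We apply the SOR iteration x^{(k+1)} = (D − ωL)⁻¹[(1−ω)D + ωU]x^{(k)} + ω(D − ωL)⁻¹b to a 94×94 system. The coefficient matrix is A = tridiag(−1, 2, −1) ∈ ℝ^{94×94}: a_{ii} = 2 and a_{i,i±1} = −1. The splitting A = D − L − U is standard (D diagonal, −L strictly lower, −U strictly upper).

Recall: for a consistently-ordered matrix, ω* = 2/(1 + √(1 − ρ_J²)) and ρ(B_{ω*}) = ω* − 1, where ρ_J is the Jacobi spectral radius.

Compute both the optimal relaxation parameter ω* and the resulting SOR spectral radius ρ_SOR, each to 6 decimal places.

ω* = 1.935990, ρ_SOR = 0.935990

ρ_J = max_k |cos(kπ/95)| = cos(π/95) = 0.999453
√(1−ρ_J²) = |sin(π/95)| = 0.0330634
Young: ω* = 2/(1+√(1−ρ_J²)) = 2/(1+0.0330634) = 2/1.0330634 = 1.935990.
ρ_SOR = ω* − 1 ≈ 0.935990.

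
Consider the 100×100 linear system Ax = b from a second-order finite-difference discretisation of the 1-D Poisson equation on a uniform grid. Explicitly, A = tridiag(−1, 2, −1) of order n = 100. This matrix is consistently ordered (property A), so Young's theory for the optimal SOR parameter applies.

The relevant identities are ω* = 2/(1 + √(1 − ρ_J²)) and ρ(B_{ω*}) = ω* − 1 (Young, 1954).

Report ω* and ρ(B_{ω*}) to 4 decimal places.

ω* = 1.9397, ρ_SOR = 0.9397

With n=100, ρ(Jacobi) = cos(π/101) = 0.9995.
√(1−ρ_J²) simplifies to sin(π/101) = 0.03110.
ω* = 2/(1 + 0.03110) = 2/1.03110 = 1.9397.
ρ_SOR = ω* − 1 ≈ 0.9397.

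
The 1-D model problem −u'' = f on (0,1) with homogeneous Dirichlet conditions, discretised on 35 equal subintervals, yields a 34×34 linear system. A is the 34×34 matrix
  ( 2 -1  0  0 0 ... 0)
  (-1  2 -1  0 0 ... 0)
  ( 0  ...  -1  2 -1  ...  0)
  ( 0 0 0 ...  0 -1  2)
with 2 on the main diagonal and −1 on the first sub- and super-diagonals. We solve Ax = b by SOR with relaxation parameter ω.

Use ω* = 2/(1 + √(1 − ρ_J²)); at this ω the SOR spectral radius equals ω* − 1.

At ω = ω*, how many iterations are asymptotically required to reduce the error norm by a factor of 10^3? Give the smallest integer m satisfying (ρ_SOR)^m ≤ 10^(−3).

m = 39

½·tridiag(1,0,1) at n=34: λ_k = cos(kπ/35); max |λ| at k=1 ⇒ ρ_J = cos(π/35) ≈ 0.9959743.
√(1−ρ_J²) simplifies to sin(π/35) = 0.0896393.
Young: ω* = 2/(1+√(1−ρ_J²)) = 2/(1+0.0896393) = 2/1.0896393 = 1.8354698.
and ρ(B_{ω*}) = 1.8354698 − 1 = 0.8354698.
(0.8354698)^m ≤ 10^{−3}  ⇒  m·ln(0.8354698) ≤ −3·ln10  ⇒  m ≥ 38.427  ⇒  m = 39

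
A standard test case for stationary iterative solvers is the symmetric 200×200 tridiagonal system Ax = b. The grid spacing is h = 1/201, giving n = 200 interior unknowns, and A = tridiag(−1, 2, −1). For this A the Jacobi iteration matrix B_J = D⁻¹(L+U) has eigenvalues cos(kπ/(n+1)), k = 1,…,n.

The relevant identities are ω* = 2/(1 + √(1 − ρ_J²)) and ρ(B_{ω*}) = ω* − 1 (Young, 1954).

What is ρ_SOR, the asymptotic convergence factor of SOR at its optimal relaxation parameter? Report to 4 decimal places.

ρ_J = max_k |cos(kπ/201)| = cos(π/201) = 0.9999
√(1−ρ_J²) = |sin(π/201)| = 0.01563
ω* = 2/(1 + 0.01563) = 2/1.01563 = 1.9692.
[ρ_SOR] ω* − 1 = 0.9692.

ρ_SOR = 0.9692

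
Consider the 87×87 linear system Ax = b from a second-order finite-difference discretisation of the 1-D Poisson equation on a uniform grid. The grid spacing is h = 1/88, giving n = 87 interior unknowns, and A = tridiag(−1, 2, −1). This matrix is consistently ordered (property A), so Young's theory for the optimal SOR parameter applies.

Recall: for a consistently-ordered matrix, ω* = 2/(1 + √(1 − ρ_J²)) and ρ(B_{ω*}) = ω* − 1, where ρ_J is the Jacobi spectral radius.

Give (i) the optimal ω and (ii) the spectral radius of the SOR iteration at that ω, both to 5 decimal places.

ω* = 1.93108, ρ_SOR = 0.93108

B_J for the 87×87 system has eigenvalues cos(kπ/88); ρ_J = cos(π/88) = 0.99936.
√(1−ρ_J²) simplifies to sin(π/88) = 0.035692.
So ω* = 2/1.035692 = 1.93108 (Young).
and ρ(B_{ω*}) = 1.93108 − 1 = 0.93108.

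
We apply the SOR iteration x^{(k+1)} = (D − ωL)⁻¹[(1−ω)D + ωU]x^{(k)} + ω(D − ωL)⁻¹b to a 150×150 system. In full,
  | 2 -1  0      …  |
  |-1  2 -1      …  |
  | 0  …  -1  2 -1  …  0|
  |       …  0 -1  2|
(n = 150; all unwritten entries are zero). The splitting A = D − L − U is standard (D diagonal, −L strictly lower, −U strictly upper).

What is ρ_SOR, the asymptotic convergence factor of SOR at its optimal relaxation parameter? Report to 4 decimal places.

B_J for the 150×150 system has eigenvalues cos(kπ/151); ρ_J = cos(π/151) = 0.9998.
√(1 − cos²(π/151)) = sin(π/151) ≈ 0.02080.
ω* = 2 / (1 + 0.02080) = 2 / 1.02080 ≈ 1.9592.
At ω = 1.9592 every |λ(B_ω)| = ω−1, so ρ_SOR = 0.9592.

ρ_SOR = 0.9592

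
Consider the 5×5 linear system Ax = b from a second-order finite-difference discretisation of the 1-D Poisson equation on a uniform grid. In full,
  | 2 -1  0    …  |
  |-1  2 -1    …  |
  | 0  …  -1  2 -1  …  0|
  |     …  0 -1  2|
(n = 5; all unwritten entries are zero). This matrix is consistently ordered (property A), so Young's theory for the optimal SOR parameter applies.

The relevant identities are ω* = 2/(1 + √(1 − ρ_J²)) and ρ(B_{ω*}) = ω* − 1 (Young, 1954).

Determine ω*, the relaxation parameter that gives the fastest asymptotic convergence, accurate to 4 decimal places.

With n=5, ρ(Jacobi) = cos(π/6) = 0.8660.
√(1−ρ_J²) = |sin(π/6)| = 0.50000
[ω*] 2 ÷ (1 + 0.50000) = 2 ÷ 1.50000 = 1.3333.
ρ_SOR = ω* − 1 = 1.3333 − 1 = 0.3333.

ω* = 1.3333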